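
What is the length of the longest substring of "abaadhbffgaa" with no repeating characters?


Input: "abaadhbffgaa"
Sliding window (track last position of each char):
  Position 0 ('a'): window [0,0] length 1 -- new best
  Position 1 ('b'): window [0,1] length 2 -- new best
  Position 2 ('a'): repeat (last at 0), move window start to 1
  Position 2 ('a'): window [1,2] length 2
  Position 3 ('a'): repeat (last at 2), move window start to 3
  Position 3 ('a'): window [3,3] length 1
  Position 4 ('d'): window [3,4] length 2
  Position 5 ('h'): window [3,5] length 3 -- new best
  Position 6 ('b'): window [3,6] length 4 -- new best
  Position 7 ('f'): window [3,7] length 5 -- new best
  Position 8 ('f'): repeat (last at 7), move window start to 8
  Position 8 ('f'): window [8,8] length 1
  Position 9 ('g'): window [8,9] length 2
  Position 10 ('a'): window [8,10] length 3
  Position 11 ('a'): repeat (last at 10), move window start to 11
  Position 11 ('a'): window [11,11] length 1
Longest substring with no repeats: "adhbf" with length 5

5


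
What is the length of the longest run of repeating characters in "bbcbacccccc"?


Input: "bbcbacccccc"
Scanning for longest run:
  Position 1 ('b'): continues run of 'b', length=2
  Position 2 ('c'): new char, reset run to 1
  Position 3 ('b'): new char, reset run to 1
  Position 4 ('a'): new char, reset run to 1
  Position 5 ('c'): new char, reset run to 1
  Position 6 ('c'): continues run of 'c', length=2
  Position 7 ('c'): continues run of 'c', length=3
  Position 8 ('c'): continues run of 'c', length=4
  Position 9 ('c'): continues run of 'c', length=5
  Position 10 ('c'): continues run of 'c', length=6
Longest run: 'c' with length 6

6


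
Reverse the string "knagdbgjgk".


Input: knagdbgjgk
Reading characters right to left:
  Position 9: 'k'
  Position 8: 'g'
  Position 7: 'j'
  Position 6: 'g'
  Position 5: 'b'
  Position 4: 'd'
  Position 3: 'g'
  Position 2: 'a'
  Position 1: 'n'
  Position 0: 'k'
Reversed: kgjgbdgank

kgjgbdgank


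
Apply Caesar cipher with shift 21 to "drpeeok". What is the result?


Caesar cipher: shift "drpeeok" by 21
  'd' (pos 3) + 21 = pos 24 = 'y'
  'r' (pos 17) + 21 = pos 12 = 'm'
  'p' (pos 15) + 21 = pos 10 = 'k'
  'e' (pos 4) + 21 = pos 25 = 'z'
  'e' (pos 4) + 21 = pos 25 = 'z'
  'o' (pos 14) + 21 = pos 9 = 'j'
  'k' (pos 10) + 21 = pos 5 = 'f'
Result: ymkzzjf

ymkzzjf


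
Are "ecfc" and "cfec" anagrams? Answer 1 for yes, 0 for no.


Strings: "ecfc", "cfec"
Sorted first:  ccef
Sorted second: ccef
Sorted forms match => anagrams

1


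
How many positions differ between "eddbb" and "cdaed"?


Comparing "eddbb" and "cdaed" position by position:
  Position 0: 'e' vs 'c' => DIFFER
  Position 1: 'd' vs 'd' => same
  Position 2: 'd' vs 'a' => DIFFER
  Position 3: 'b' vs 'e' => DIFFER
  Position 4: 'b' vs 'd' => DIFFER
Positions that differ: 4

4


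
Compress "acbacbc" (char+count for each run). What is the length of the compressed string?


Input: acbacbc
Runs:
  'a' x 1 => "a1"
  'c' x 1 => "c1"
  'b' x 1 => "b1"
  'a' x 1 => "a1"
  'c' x 1 => "c1"
  'b' x 1 => "b1"
  'c' x 1 => "c1"
Compressed: "a1c1b1a1c1b1c1"
Compressed length: 14

14


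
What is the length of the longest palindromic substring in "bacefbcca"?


Input: "bacefbcca"
Checking substrings for palindromes:
  [6:8] "cc" (len 2) => palindrome
Longest palindromic substring: "cc" with length 2

2


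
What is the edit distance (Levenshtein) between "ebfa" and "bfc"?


Computing edit distance: "ebfa" -> "bfc"
DP table:
           b    f    c
      0    1    2    3
  e   1    1    2    3
  b   2    1    2    3
  f   3    2    1    2
  a   4    3    2    2
Edit distance = dp[4][3] = 2

2


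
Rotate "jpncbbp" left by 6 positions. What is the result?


Input: "jpncbbp", rotate left by 6
First 6 characters: "jpncbb"
Remaining characters: "p"
Concatenate remaining + first: "p" + "jpncbb" = "pjpncbb"

pjpncbb


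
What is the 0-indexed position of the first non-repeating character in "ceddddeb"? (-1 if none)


Input: ceddddeb
Character frequencies:
  'b': 1
  'c': 1
  'd': 4
  'e': 2
Scanning left to right for freq == 1:
  Position 0 ('c'): unique! => answer = 0

0


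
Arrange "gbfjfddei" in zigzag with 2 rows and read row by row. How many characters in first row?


Zigzag "gbfjfddei" into 2 rows:
Placing characters:
  'g' => row 0
  'b' => row 1
  'f' => row 0
  'j' => row 1
  'f' => row 0
  'd' => row 1
  'd' => row 0
  'e' => row 1
  'i' => row 0
Rows:
  Row 0: "gffdi"
  Row 1: "bjde"
First row length: 5

5


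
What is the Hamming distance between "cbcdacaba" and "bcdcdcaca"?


Comparing "cbcdacaba" and "bcdcdcaca" position by position:
  Position 0: 'c' vs 'b' => differ
  Position 1: 'b' vs 'c' => differ
  Position 2: 'c' vs 'd' => differ
  Position 3: 'd' vs 'c' => differ
  Position 4: 'a' vs 'd' => differ
  Position 5: 'c' vs 'c' => same
  Position 6: 'a' vs 'a' => same
  Position 7: 'b' vs 'c' => differ
  Position 8: 'a' vs 'a' => same
Total differences (Hamming distance): 6

6


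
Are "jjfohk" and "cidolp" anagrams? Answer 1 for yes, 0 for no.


Strings: "jjfohk", "cidolp"
Sorted first:  fhjjko
Sorted second: cdilop
Differ at position 0: 'f' vs 'c' => not anagrams

0


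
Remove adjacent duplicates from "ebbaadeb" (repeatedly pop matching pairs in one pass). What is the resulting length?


Input: ebbaadeb
Stack-based adjacent duplicate removal:
  Read 'e': push. Stack: e
  Read 'b': push. Stack: eb
  Read 'b': matches stack top 'b' => pop. Stack: e
  Read 'a': push. Stack: ea
  Read 'a': matches stack top 'a' => pop. Stack: e
  Read 'd': push. Stack: ed
  Read 'e': push. Stack: ede
  Read 'b': push. Stack: edeb
Final stack: "edeb" (length 4)

4


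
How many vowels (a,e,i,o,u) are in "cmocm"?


Input: cmocm
Checking each character:
  'c' at position 0: consonant
  'm' at position 1: consonant
  'o' at position 2: vowel (running total: 1)
  'c' at position 3: consonant
  'm' at position 4: consonant
Total vowels: 1

1


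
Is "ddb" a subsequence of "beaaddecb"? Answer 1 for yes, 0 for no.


Check if "ddb" is a subsequence of "beaaddecb"
Greedy scan:
  Position 0 ('b'): no match needed
  Position 1 ('e'): no match needed
  Position 2 ('a'): no match needed
  Position 3 ('a'): no match needed
  Position 4 ('d'): matches sub[0] = 'd'
  Position 5 ('d'): matches sub[1] = 'd'
  Position 6 ('e'): no match needed
  Position 7 ('c'): no match needed
  Position 8 ('b'): matches sub[2] = 'b'
All 3 characters matched => is a subsequence

1


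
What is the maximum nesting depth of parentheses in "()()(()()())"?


Input: "()()(()()())"
Tracking depth:
  Position 0 '(': depth becomes 1
  Position 1 ')': depth becomes 0
  Position 2 '(': depth becomes 1
  Position 3 ')': depth becomes 0
  Position 4 '(': depth becomes 1
  Position 5 '(': depth becomes 2
  Position 6 ')': depth becomes 1
  Position 7 '(': depth becomes 2
  Position 8 ')': depth becomes 1
  Position 9 '(': depth becomes 2
  Position 10 ')': depth becomes 1
  Position 11 ')': depth becomes 0
Maximum depth reached: 2

2


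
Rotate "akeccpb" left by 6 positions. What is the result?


Input: "akeccpb", rotate left by 6
First 6 characters: "akeccp"
Remaining characters: "b"
Concatenate remaining + first: "b" + "akeccp" = "bakeccp"

bakeccp


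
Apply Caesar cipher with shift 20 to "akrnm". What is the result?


Caesar cipher: shift "akrnm" by 20
  'a' (pos 0) + 20 = pos 20 = 'u'
  'k' (pos 10) + 20 = pos 4 = 'e'
  'r' (pos 17) + 20 = pos 11 = 'l'
  'n' (pos 13) + 20 = pos 7 = 'h'
  'm' (pos 12) + 20 = pos 6 = 'g'
Result: uelhg

uelhg


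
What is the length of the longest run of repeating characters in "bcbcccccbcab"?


Input: "bcbcccccbcab"
Scanning for longest run:
  Position 1 ('c'): new char, reset run to 1
  Position 2 ('b'): new char, reset run to 1
  Position 3 ('c'): new char, reset run to 1
  Position 4 ('c'): continues run of 'c', length=2
  Position 5 ('c'): continues run of 'c', length=3
  Position 6 ('c'): continues run of 'c', length=4
  Position 7 ('c'): continues run of 'c', length=5
  Position 8 ('b'): new char, reset run to 1
  Position 9 ('c'): new char, reset run to 1
  Position 10 ('a'): new char, reset run to 1
  Position 11 ('b'): new char, reset run to 1
Longest run: 'c' with length 5

5


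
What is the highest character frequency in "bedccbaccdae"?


Input: bedccbaccdae
Character counts:
  'a': 2
  'b': 2
  'c': 4
  'd': 2
  'e': 2
Maximum frequency: 4

4


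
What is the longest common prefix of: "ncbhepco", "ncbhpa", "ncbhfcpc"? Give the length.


Words: ncbhepco, ncbhpa, ncbhfcpc
  Position 0: all 'n' => match
  Position 1: all 'c' => match
  Position 2: all 'b' => match
  Position 3: all 'h' => match
  Position 4: ('e', 'p', 'f') => mismatch, stop
LCP = "ncbh" (length 4)

4


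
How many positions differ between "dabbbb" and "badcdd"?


Comparing "dabbbb" and "badcdd" position by position:
  Position 0: 'd' vs 'b' => DIFFER
  Position 1: 'a' vs 'a' => same
  Position 2: 'b' vs 'd' => DIFFER
  Position 3: 'b' vs 'c' => DIFFER
  Position 4: 'b' vs 'd' => DIFFER
  Position 5: 'b' vs 'd' => DIFFER
Positions that differ: 5

5


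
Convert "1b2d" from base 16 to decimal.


Input: "1b2d" in base 16
Positional expansion:
  Digit '1' (value 1) x 16^3 = 4096
  Digit 'b' (value 11) x 16^2 = 2816
  Digit '2' (value 2) x 16^1 = 32
  Digit 'd' (value 13) x 16^0 = 13
Sum = 6957

6957


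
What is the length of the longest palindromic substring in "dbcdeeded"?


Input: "dbcdeeded"
Checking substrings for palindromes:
  [3:7] "deed" (len 4) => palindrome
  [5:8] "ede" (len 3) => palindrome
  [6:9] "ded" (len 3) => palindrome
  [4:6] "ee" (len 2) => palindrome
Longest palindromic substring: "deed" with length 4

4


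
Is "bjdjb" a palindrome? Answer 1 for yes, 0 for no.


Input: bjdjb
Reversed: bjdjb
  Compare pos 0 ('b') with pos 4 ('b'): match
  Compare pos 1 ('j') with pos 3 ('j'): match
Result: palindrome

1


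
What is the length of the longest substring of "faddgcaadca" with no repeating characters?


Input: "faddgcaadca"
Sliding window (track last position of each char):
  Position 0 ('f'): window [0,0] length 1 -- new best
  Position 1 ('a'): window [0,1] length 2 -- new best
  Position 2 ('d'): window [0,2] length 3 -- new best
  Position 3 ('d'): repeat (last at 2), move window start to 3
  Position 3 ('d'): window [3,3] length 1
  Position 4 ('g'): window [3,4] length 2
  Position 5 ('c'): window [3,5] length 3
  Position 6 ('a'): window [3,6] length 4 -- new best
  Position 7 ('a'): repeat (last at 6), move window start to 7
  Position 7 ('a'): window [7,7] length 1
  Position 8 ('d'): window [7,8] length 2
  Position 9 ('c'): window [7,9] length 3
  Position 10 ('a'): repeat (last at 7), move window start to 8
  Position 10 ('a'): window [8,10] length 3
Longest substring with no repeats: "dgca" with length 4

4


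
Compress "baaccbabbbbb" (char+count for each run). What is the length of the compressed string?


Input: baaccbabbbbb
Runs:
  'b' x 1 => "b1"
  'a' x 2 => "a2"
  'c' x 2 => "c2"
  'b' x 1 => "b1"
  'a' x 1 => "a1"
  'b' x 5 => "b5"
Compressed: "b1a2c2b1a1b5"
Compressed length: 12

12


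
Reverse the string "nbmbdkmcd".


Input: nbmbdkmcd
Reading characters right to left:
  Position 8: 'd'
  Position 7: 'c'
  Position 6: 'm'
  Position 5: 'k'
  Position 4: 'd'
  Position 3: 'b'
  Position 2: 'm'
  Position 1: 'b'
  Position 0: 'n'
Reversed: dcmkdbmbn

dcmkdbmbn


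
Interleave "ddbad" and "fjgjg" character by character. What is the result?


Interleaving "ddbad" and "fjgjg":
  Position 0: 'd' from first, 'f' from second => "df"
  Position 1: 'd' from first, 'j' from second => "dj"
  Position 2: 'b' from first, 'g' from second => "bg"
  Position 3: 'a' from first, 'j' from second => "aj"
  Position 4: 'd' from first, 'g' from second => "dg"
Result: dfdjbgajdg

dfdjbgajdg


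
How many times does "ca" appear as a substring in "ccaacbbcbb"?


Searching for "ca" in "ccaacbbcbb"
Scanning each position:
  Position 0: "cc" => no
  Position 1: "ca" => MATCH
  Position 2: "aa" => no
  Position 3: "ac" => no
  Position 4: "cb" => no
  Position 5: "bb" => no
  Position 6: "bc" => no
  Position 7: "cb" => no
  Position 8: "bb" => no
Total occurrences: 1

1


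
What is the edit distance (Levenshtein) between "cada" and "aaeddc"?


Computing edit distance: "cada" -> "aaeddc"
DP table:
           a    a    e    d    d    c
      0    1    2    3    4    5    6
  c   1    1    2    3    4    5    5
  a   2    1    1    2    3    4    5
  d   3    2    2    2    2    3    4
  a   4    3    2    3    3    3    4
Edit distance = dp[4][6] = 4

4


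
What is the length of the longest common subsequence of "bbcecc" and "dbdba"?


LCS of "bbcecc" and "dbdba"
DP table:
           d    b    d    b    a
      0    0    0    0    0    0
  b   0    0    1    1    1    1
  b   0    0    1    1    2    2
  c   0    0    1    1    2    2
  e   0    0    1    1    2    2
  c   0    0    1    1    2    2
  c   0    0    1    1    2    2
LCS length = dp[6][5] = 2

2


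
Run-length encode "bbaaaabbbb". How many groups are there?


Input: bbaaaabbbb
Scanning for consecutive runs:
  Group 1: 'b' x 2 (positions 0-1)
  Group 2: 'a' x 4 (positions 2-5)
  Group 3: 'b' x 4 (positions 6-9)
Total groups: 3

3


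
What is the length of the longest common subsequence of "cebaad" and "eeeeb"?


LCS of "cebaad" and "eeeeb"
DP table:
           e    e    e    e    b
      0    0    0    0    0    0
  c   0    0    0    0    0    0
  e   0    1    1    1    1    1
  b   0    1    1    1    1    2
  a   0    1    1    1    1    2
  a   0    1    1    1    1    2
  d   0    1    1    1    1    2
LCS length = dp[6][5] = 2

2


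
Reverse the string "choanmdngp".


Input: choanmdngp
Reading characters right to left:
  Position 9: 'p'
  Position 8: 'g'
  Position 7: 'n'
  Position 6: 'd'
  Position 5: 'm'
  Position 4: 'n'
  Position 3: 'a'
  Position 2: 'o'
  Position 1: 'h'
  Position 0: 'c'
Reversed: pgndmnaohc

pgndmnaohc


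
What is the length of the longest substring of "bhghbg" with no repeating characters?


Input: "bhghbg"
Sliding window (track last position of each char):
  Position 0 ('b'): window [0,0] length 1 -- new best
  Position 1 ('h'): window [0,1] length 2 -- new best
  Position 2 ('g'): window [0,2] length 3 -- new best
  Position 3 ('h'): repeat (last at 1), move window start to 2
  Position 3 ('h'): window [2,3] length 2
  Position 4 ('b'): window [2,4] length 3
  Position 5 ('g'): repeat (last at 2), move window start to 3
  Position 5 ('g'): window [3,5] length 3
Longest substring with no repeats: "bhg" with length 3

3


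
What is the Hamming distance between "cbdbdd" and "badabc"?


Comparing "cbdbdd" and "badabc" position by position:
  Position 0: 'c' vs 'b' => differ
  Position 1: 'b' vs 'a' => differ
  Position 2: 'd' vs 'd' => same
  Position 3: 'b' vs 'a' => differ
  Position 4: 'd' vs 'b' => differ
  Position 5: 'd' vs 'c' => differ
Total differences (Hamming distance): 5

5


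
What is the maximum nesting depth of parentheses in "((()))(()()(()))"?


Input: "((()))(()()(()))"
Tracking depth:
  Position 0 '(': depth becomes 1
  Position 1 '(': depth becomes 2
  Position 2 '(': depth becomes 3
  Position 3 ')': depth becomes 2
  Position 4 ')': depth becomes 1
  Position 5 ')': depth becomes 0
  Position 6 '(': depth becomes 1
  Position 7 '(': depth becomes 2
  Position 8 ')': depth becomes 1
  Position 9 '(': depth becomes 2
  Position 10 ')': depth becomes 1
  Position 11 '(': depth becomes 2
  Position 12 '(': depth becomes 3
  Position 13 ')': depth becomes 2
  Position 14 ')': depth becomes 1
  Position 15 ')': depth becomes 0
Maximum depth reached: 3

3


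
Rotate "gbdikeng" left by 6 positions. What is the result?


Input: "gbdikeng", rotate left by 6
First 6 characters: "gbdike"
Remaining characters: "ng"
Concatenate remaining + first: "ng" + "gbdike" = "nggbdike"

nggbdike


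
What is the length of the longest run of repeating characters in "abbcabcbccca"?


Input: "abbcabcbccca"
Scanning for longest run:
  Position 1 ('b'): new char, reset run to 1
  Position 2 ('b'): continues run of 'b', length=2
  Position 3 ('c'): new char, reset run to 1
  Position 4 ('a'): new char, reset run to 1
  Position 5 ('b'): new char, reset run to 1
  Position 6 ('c'): new char, reset run to 1
  Position 7 ('b'): new char, reset run to 1
  Position 8 ('c'): new char, reset run to 1
  Position 9 ('c'): continues run of 'c', length=2
  Position 10 ('c'): continues run of 'c', length=3
  Position 11 ('a'): new char, reset run to 1
Longest run: 'c' with length 3

3


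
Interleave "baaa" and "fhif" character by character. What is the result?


Interleaving "baaa" and "fhif":
  Position 0: 'b' from first, 'f' from second => "bf"
  Position 1: 'a' from first, 'h' from second => "ah"
  Position 2: 'a' from first, 'i' from second => "ai"
  Position 3: 'a' from first, 'f' from second => "af"
Result: bfahaiaf

bfahaiaf


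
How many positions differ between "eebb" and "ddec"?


Comparing "eebb" and "ddec" position by position:
  Position 0: 'e' vs 'd' => DIFFER
  Position 1: 'e' vs 'd' => DIFFER
  Position 2: 'b' vs 'e' => DIFFER
  Position 3: 'b' vs 'c' => DIFFER
Positions that differ: 4

4


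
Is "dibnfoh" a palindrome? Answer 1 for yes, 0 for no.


Input: dibnfoh
Reversed: hofnbid
  Compare pos 0 ('d') with pos 6 ('h'): MISMATCH
  Compare pos 1 ('i') with pos 5 ('o'): MISMATCH
  Compare pos 2 ('b') with pos 4 ('f'): MISMATCH
Result: not a palindrome

0


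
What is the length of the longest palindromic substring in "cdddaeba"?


Input: "cdddaeba"
Checking substrings for palindromes:
  [1:4] "ddd" (len 3) => palindrome
  [1:3] "dd" (len 2) => palindrome
  [2:4] "dd" (len 2) => palindrome
Longest palindromic substring: "ddd" with length 3

3


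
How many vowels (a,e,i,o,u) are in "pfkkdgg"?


Input: pfkkdgg
Checking each character:
  'p' at position 0: consonant
  'f' at position 1: consonant
  'k' at position 2: consonant
  'k' at position 3: consonant
  'd' at position 4: consonant
  'g' at position 5: consonant
  'g' at position 6: consonant
Total vowels: 0

0


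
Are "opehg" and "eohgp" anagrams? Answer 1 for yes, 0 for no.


Strings: "opehg", "eohgp"
Sorted first:  eghop
Sorted second: eghop
Sorted forms match => anagrams

1


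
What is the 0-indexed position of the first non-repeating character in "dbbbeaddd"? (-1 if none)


Input: dbbbeaddd
Character frequencies:
  'a': 1
  'b': 3
  'd': 4
  'e': 1
Scanning left to right for freq == 1:
  Position 0 ('d'): freq=4, skip
  Position 1 ('b'): freq=3, skip
  Position 2 ('b'): freq=3, skip
  Position 3 ('b'): freq=3, skip
  Position 4 ('e'): unique! => answer = 4

4


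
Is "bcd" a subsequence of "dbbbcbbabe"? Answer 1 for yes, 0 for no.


Check if "bcd" is a subsequence of "dbbbcbbabe"
Greedy scan:
  Position 0 ('d'): no match needed
  Position 1 ('b'): matches sub[0] = 'b'
  Position 2 ('b'): no match needed
  Position 3 ('b'): no match needed
  Position 4 ('c'): matches sub[1] = 'c'
  Position 5 ('b'): no match needed
  Position 6 ('b'): no match needed
  Position 7 ('a'): no match needed
  Position 8 ('b'): no match needed
  Position 9 ('e'): no match needed
Only matched 2/3 characters => not a subsequence

0


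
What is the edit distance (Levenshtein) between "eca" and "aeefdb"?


Computing edit distance: "eca" -> "aeefdb"
DP table:
           a    e    e    f    d    b
      0    1    2    3    4    5    6
  e   1    1    1    2    3    4    5
  c   2    2    2    2    3    4    5
  a   3    2    3    3    3    4    5
Edit distance = dp[3][6] = 5

5


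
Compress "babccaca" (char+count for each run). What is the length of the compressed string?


Input: babccaca
Runs:
  'b' x 1 => "b1"
  'a' x 1 => "a1"
  'b' x 1 => "b1"
  'c' x 2 => "c2"
  'a' x 1 => "a1"
  'c' x 1 => "c1"
  'a' x 1 => "a1"
Compressed: "b1a1b1c2a1c1a1"
Compressed length: 14

14


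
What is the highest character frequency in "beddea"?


Input: beddea
Character counts:
  'a': 1
  'b': 1
  'd': 2
  'e': 2
Maximum frequency: 2

2


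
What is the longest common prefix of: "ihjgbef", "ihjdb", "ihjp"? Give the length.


Words: ihjgbef, ihjdb, ihjp
  Position 0: all 'i' => match
  Position 1: all 'h' => match
  Position 2: all 'j' => match
  Position 3: ('g', 'd', 'p') => mismatch, stop
LCP = "ihj" (length 3)

3


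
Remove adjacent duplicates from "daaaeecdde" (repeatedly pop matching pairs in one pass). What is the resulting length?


Input: daaaeecdde
Stack-based adjacent duplicate removal:
  Read 'd': push. Stack: d
  Read 'a': push. Stack: da
  Read 'a': matches stack top 'a' => pop. Stack: d
  Read 'a': push. Stack: da
  Read 'e': push. Stack: dae
  Read 'e': matches stack top 'e' => pop. Stack: da
  Read 'c': push. Stack: dac
  Read 'd': push. Stack: dacd
  Read 'd': matches stack top 'd' => pop. Stack: dac
  Read 'e': push. Stack: dace
Final stack: "dace" (length 4)

4


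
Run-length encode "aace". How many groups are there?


Input: aace
Scanning for consecutive runs:
  Group 1: 'a' x 2 (positions 0-1)
  Group 2: 'c' x 1 (positions 2-2)
  Group 3: 'e' x 1 (positions 3-3)
Total groups: 3

3


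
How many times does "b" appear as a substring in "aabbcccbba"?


Searching for "b" in "aabbcccbba"
Scanning each position:
  Position 0: "a" => no
  Position 1: "a" => no
  Position 2: "b" => MATCH
  Position 3: "b" => MATCH
  Position 4: "c" => no
  Position 5: "c" => no
  Position 6: "c" => no
  Position 7: "b" => MATCH
  Position 8: "b" => MATCH
  Position 9: "a" => no
Total occurrences: 4

4


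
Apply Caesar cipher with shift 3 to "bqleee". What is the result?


Caesar cipher: shift "bqleee" by 3
  'b' (pos 1) + 3 = pos 4 = 'e'
  'q' (pos 16) + 3 = pos 19 = 't'
  'l' (pos 11) + 3 = pos 14 = 'o'
  'e' (pos 4) + 3 = pos 7 = 'h'
  'e' (pos 4) + 3 = pos 7 = 'h'
  'e' (pos 4) + 3 = pos 7 = 'h'
Result: etohhh

etohhh


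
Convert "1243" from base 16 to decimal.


Input: "1243" in base 16
Positional expansion:
  Digit '1' (value 1) x 16^3 = 4096
  Digit '2' (value 2) x 16^2 = 512
  Digit '4' (value 4) x 16^1 = 64
  Digit '3' (value 3) x 16^0 = 3
Sum = 4675

4675


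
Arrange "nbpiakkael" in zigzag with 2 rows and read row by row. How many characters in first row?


Zigzag "nbpiakkael" into 2 rows:
Placing characters:
  'n' => row 0
  'b' => row 1
  'p' => row 0
  'i' => row 1
  'a' => row 0
  'k' => row 1
  'k' => row 0
  'a' => row 1
  'e' => row 0
  'l' => row 1
Rows:
  Row 0: "npake"
  Row 1: "bikal"
First row length: 5

5


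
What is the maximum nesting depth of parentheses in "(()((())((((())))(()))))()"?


Input: "(()((())((((())))(()))))()"
Tracking depth:
  Position 0 '(': depth becomes 1
  Position 1 '(': depth becomes 2
  Position 2 ')': depth becomes 1
  Position 3 '(': depth becomes 2
  Position 4 '(': depth becomes 3
  Position 5 '(': depth becomes 4
  Position 6 ')': depth becomes 3
  Position 7 ')': depth becomes 2
  Position 8 '(': depth becomes 3
  Position 9 '(': depth becomes 4
  Position 10 '(': depth becomes 5
  Position 11 '(': depth becomes 6
  Position 12 '(': depth becomes 7
  Position 13 ')': depth becomes 6
  Position 14 ')': depth becomes 5
  Position 15 ')': depth becomes 4
  Position 16 ')': depth becomes 3
  Position 17 '(': depth becomes 4
  Position 18 '(': depth becomes 5
  Position 19 ')': depth becomes 4
  Position 20 ')': depth becomes 3
  Position 21 ')': depth becomes 2
  Position 22 ')': depth becomes 1
  Position 23 ')': depth becomes 0
  Position 24 '(': depth becomes 1
  Position 25 ')': depth becomes 0
Maximum depth reached: 7

7


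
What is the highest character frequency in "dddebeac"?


Input: dddebeac
Character counts:
  'a': 1
  'b': 1
  'c': 1
  'd': 3
  'e': 2
Maximum frequency: 3

3


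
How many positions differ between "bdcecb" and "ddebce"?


Comparing "bdcecb" and "ddebce" position by position:
  Position 0: 'b' vs 'd' => DIFFER
  Position 1: 'd' vs 'd' => same
  Position 2: 'c' vs 'e' => DIFFER
  Position 3: 'e' vs 'b' => DIFFER
  Position 4: 'c' vs 'c' => same
  Position 5: 'b' vs 'e' => DIFFER
Positions that differ: 4

4


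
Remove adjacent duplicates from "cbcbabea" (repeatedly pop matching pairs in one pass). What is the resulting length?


Input: cbcbabea
Stack-based adjacent duplicate removal:
  Read 'c': push. Stack: c
  Read 'b': push. Stack: cb
  Read 'c': push. Stack: cbc
  Read 'b': push. Stack: cbcb
  Read 'a': push. Stack: cbcba
  Read 'b': push. Stack: cbcbab
  Read 'e': push. Stack: cbcbabe
  Read 'a': push. Stack: cbcbabea
Final stack: "cbcbabea" (length 8)

8


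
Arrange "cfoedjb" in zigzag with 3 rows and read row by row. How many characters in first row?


Zigzag "cfoedjb" into 3 rows:
Placing characters:
  'c' => row 0
  'f' => row 1
  'o' => row 2
  'e' => row 1
  'd' => row 0
  'j' => row 1
  'b' => row 2
Rows:
  Row 0: "cd"
  Row 1: "fej"
  Row 2: "ob"
First row length: 2

2


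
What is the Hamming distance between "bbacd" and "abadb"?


Comparing "bbacd" and "abadb" position by position:
  Position 0: 'b' vs 'a' => differ
  Position 1: 'b' vs 'b' => same
  Position 2: 'a' vs 'a' => same
  Position 3: 'c' vs 'd' => differ
  Position 4: 'd' vs 'b' => differ
Total differences (Hamming distance): 3

3


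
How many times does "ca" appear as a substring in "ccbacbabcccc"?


Searching for "ca" in "ccbacbabcccc"
Scanning each position:
  Position 0: "cc" => no
  Position 1: "cb" => no
  Position 2: "ba" => no
  Position 3: "ac" => no
  Position 4: "cb" => no
  Position 5: "ba" => no
  Position 6: "ab" => no
  Position 7: "bc" => no
  Position 8: "cc" => no
  Position 9: "cc" => no
  Position 10: "cc" => no
Total occurrences: 0

0


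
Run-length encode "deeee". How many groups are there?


Input: deeee
Scanning for consecutive runs:
  Group 1: 'd' x 1 (positions 0-0)
  Group 2: 'e' x 4 (positions 1-4)
Total groups: 2

2


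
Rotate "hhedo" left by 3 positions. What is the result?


Input: "hhedo", rotate left by 3
First 3 characters: "hhe"
Remaining characters: "do"
Concatenate remaining + first: "do" + "hhe" = "dohhe"

dohhe


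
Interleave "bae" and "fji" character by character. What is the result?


Interleaving "bae" and "fji":
  Position 0: 'b' from first, 'f' from second => "bf"
  Position 1: 'a' from first, 'j' from second => "aj"
  Position 2: 'e' from first, 'i' from second => "ei"
Result: bfajei

bfajei


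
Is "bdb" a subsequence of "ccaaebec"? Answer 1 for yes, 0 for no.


Check if "bdb" is a subsequence of "ccaaebec"
Greedy scan:
  Position 0 ('c'): no match needed
  Position 1 ('c'): no match needed
  Position 2 ('a'): no match needed
  Position 3 ('a'): no match needed
  Position 4 ('e'): no match needed
  Position 5 ('b'): matches sub[0] = 'b'
  Position 6 ('e'): no match needed
  Position 7 ('c'): no match needed
Only matched 1/3 characters => not a subsequence

0


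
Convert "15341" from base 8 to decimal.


Input: "15341" in base 8
Positional expansion:
  Digit '1' (value 1) x 8^4 = 4096
  Digit '5' (value 5) x 8^3 = 2560
  Digit '3' (value 3) x 8^2 = 192
  Digit '4' (value 4) x 8^1 = 32
  Digit '1' (value 1) x 8^0 = 1
Sum = 6881

6881


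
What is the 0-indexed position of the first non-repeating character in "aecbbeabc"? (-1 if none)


Input: aecbbeabc
Character frequencies:
  'a': 2
  'b': 3
  'c': 2
  'e': 2
Scanning left to right for freq == 1:
  Position 0 ('a'): freq=2, skip
  Position 1 ('e'): freq=2, skip
  Position 2 ('c'): freq=2, skip
  Position 3 ('b'): freq=3, skip
  Position 4 ('b'): freq=3, skip
  Position 5 ('e'): freq=2, skip
  Position 6 ('a'): freq=2, skip
  Position 7 ('b'): freq=3, skip
  Position 8 ('c'): freq=2, skip
  No unique character found => answer = -1

-1


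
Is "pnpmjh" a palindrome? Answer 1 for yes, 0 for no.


Input: pnpmjh
Reversed: hjmpnp
  Compare pos 0 ('p') with pos 5 ('h'): MISMATCH
  Compare pos 1 ('n') with pos 4 ('j'): MISMATCH
  Compare pos 2 ('p') with pos 3 ('m'): MISMATCH
Result: not a palindrome

0


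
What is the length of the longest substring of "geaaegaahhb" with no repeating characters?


Input: "geaaegaahhb"
Sliding window (track last position of each char):
  Position 0 ('g'): window [0,0] length 1 -- new best
  Position 1 ('e'): window [0,1] length 2 -- new best
  Position 2 ('a'): window [0,2] length 3 -- new best
  Position 3 ('a'): repeat (last at 2), move window start to 3
  Position 3 ('a'): window [3,3] length 1
  Position 4 ('e'): window [3,4] length 2
  Position 5 ('g'): window [3,5] length 3
  Position 6 ('a'): repeat (last at 3), move window start to 4
  Position 6 ('a'): window [4,6] length 3
  Position 7 ('a'): repeat (last at 6), move window start to 7
  Position 7 ('a'): window [7,7] length 1
  Position 8 ('h'): window [7,8] length 2
  Position 9 ('h'): repeat (last at 8), move window start to 9
  Position 9 ('h'): window [9,9] length 1
  Position 10 ('b'): window [9,10] length 2
Longest substring with no repeats: "gea" with length 3

3


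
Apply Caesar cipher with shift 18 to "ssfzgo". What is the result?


Caesar cipher: shift "ssfzgo" by 18
  's' (pos 18) + 18 = pos 10 = 'k'
  's' (pos 18) + 18 = pos 10 = 'k'
  'f' (pos 5) + 18 = pos 23 = 'x'
  'z' (pos 25) + 18 = pos 17 = 'r'
  'g' (pos 6) + 18 = pos 24 = 'y'
  'o' (pos 14) + 18 = pos 6 = 'g'
Result: kkxryg

kkxryg


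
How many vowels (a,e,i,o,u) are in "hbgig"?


Input: hbgig
Checking each character:
  'h' at position 0: consonant
  'b' at position 1: consonant
  'g' at position 2: consonant
  'i' at position 3: vowel (running total: 1)
  'g' at position 4: consonant
Total vowels: 1

1


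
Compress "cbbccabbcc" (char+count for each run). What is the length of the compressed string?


Input: cbbccabbcc
Runs:
  'c' x 1 => "c1"
  'b' x 2 => "b2"
  'c' x 2 => "c2"
  'a' x 1 => "a1"
  'b' x 2 => "b2"
  'c' x 2 => "c2"
Compressed: "c1b2c2a1b2c2"
Compressed length: 12

12


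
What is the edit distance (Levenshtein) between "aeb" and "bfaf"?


Computing edit distance: "aeb" -> "bfaf"
DP table:
           b    f    a    f
      0    1    2    3    4
  a   1    1    2    2    3
  e   2    2    2    3    3
  b   3    2    3    3    4
Edit distance = dp[3][4] = 4

4


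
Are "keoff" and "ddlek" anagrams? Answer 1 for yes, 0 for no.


Strings: "keoff", "ddlek"
Sorted first:  effko
Sorted second: ddekl
Differ at position 0: 'e' vs 'd' => not anagrams

0


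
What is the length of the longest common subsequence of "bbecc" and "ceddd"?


LCS of "bbecc" and "ceddd"
DP table:
           c    e    d    d    d
      0    0    0    0    0    0
  b   0    0    0    0    0    0
  b   0    0    0    0    0    0
  e   0    0    1    1    1    1
  c   0    1    1    1    1    1
  c   0    1    1    1    1    1
LCS length = dp[5][5] = 1

1


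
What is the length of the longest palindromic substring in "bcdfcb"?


Input: "bcdfcb"
Checking substrings for palindromes:
  No multi-char palindromic substrings found
Longest palindromic substring: "b" with length 1

1


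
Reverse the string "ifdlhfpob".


Input: ifdlhfpob
Reading characters right to left:
  Position 8: 'b'
  Position 7: 'o'
  Position 6: 'p'
  Position 5: 'f'
  Position 4: 'h'
  Position 3: 'l'
  Position 2: 'd'
  Position 1: 'f'
  Position 0: 'i'
Reversed: bopfhldfi

bopfhldfi


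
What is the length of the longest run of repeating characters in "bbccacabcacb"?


Input: "bbccacabcacb"
Scanning for longest run:
  Position 1 ('b'): continues run of 'b', length=2
  Position 2 ('c'): new char, reset run to 1
  Position 3 ('c'): continues run of 'c', length=2
  Position 4 ('a'): new char, reset run to 1
  Position 5 ('c'): new char, reset run to 1
  Position 6 ('a'): new char, reset run to 1
  Position 7 ('b'): new char, reset run to 1
  Position 8 ('c'): new char, reset run to 1
  Position 9 ('a'): new char, reset run to 1
  Position 10 ('c'): new char, reset run to 1
  Position 11 ('b'): new char, reset run to 1
Longest run: 'b' with length 2

2


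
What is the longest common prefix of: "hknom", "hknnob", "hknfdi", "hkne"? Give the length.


Words: hknom, hknnob, hknfdi, hkne
  Position 0: all 'h' => match
  Position 1: all 'k' => match
  Position 2: all 'n' => match
  Position 3: ('o', 'n', 'f', 'e') => mismatch, stop
LCP = "hkn" (length 3)

3


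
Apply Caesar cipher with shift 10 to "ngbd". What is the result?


Caesar cipher: shift "ngbd" by 10
  'n' (pos 13) + 10 = pos 23 = 'x'
  'g' (pos 6) + 10 = pos 16 = 'q'
  'b' (pos 1) + 10 = pos 11 = 'l'
  'd' (pos 3) + 10 = pos 13 = 'n'
Result: xqln

xqln


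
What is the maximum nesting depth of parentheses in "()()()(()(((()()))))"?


Input: "()()()(()(((()()))))"
Tracking depth:
  Position 0 '(': depth becomes 1
  Position 1 ')': depth becomes 0
  Position 2 '(': depth becomes 1
  Position 3 ')': depth becomes 0
  Position 4 '(': depth becomes 1
  Position 5 ')': depth becomes 0
  Position 6 '(': depth becomes 1
  Position 7 '(': depth becomes 2
  Position 8 ')': depth becomes 1
  Position 9 '(': depth becomes 2
  Position 10 '(': depth becomes 3
  Position 11 '(': depth becomes 4
  Position 12 '(': depth becomes 5
  Position 13 ')': depth becomes 4
  Position 14 '(': depth becomes 5
  Position 15 ')': depth becomes 4
  Position 16 ')': depth becomes 3
  Position 17 ')': depth becomes 2
  Position 18 ')': depth becomes 1
  Position 19 ')': depth becomes 0
Maximum depth reached: 5

5


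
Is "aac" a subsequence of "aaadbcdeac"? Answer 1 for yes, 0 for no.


Check if "aac" is a subsequence of "aaadbcdeac"
Greedy scan:
  Position 0 ('a'): matches sub[0] = 'a'
  Position 1 ('a'): matches sub[1] = 'a'
  Position 2 ('a'): no match needed
  Position 3 ('d'): no match needed
  Position 4 ('b'): no match needed
  Position 5 ('c'): matches sub[2] = 'c'
  Position 6 ('d'): no match needed
  Position 7 ('e'): no match needed
  Position 8 ('a'): no match needed
  Position 9 ('c'): no match needed
All 3 characters matched => is a subsequence

1


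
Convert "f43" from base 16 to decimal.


Input: "f43" in base 16
Positional expansion:
  Digit 'f' (value 15) x 16^2 = 3840
  Digit '4' (value 4) x 16^1 = 64
  Digit '3' (value 3) x 16^0 = 3
Sum = 3907

3907


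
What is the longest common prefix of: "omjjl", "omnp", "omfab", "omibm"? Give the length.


Words: omjjl, omnp, omfab, omibm
  Position 0: all 'o' => match
  Position 1: all 'm' => match
  Position 2: ('j', 'n', 'f', 'i') => mismatch, stop
LCP = "om" (length 2)

2


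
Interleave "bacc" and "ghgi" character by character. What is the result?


Interleaving "bacc" and "ghgi":
  Position 0: 'b' from first, 'g' from second => "bg"
  Position 1: 'a' from first, 'h' from second => "ah"
  Position 2: 'c' from first, 'g' from second => "cg"
  Position 3: 'c' from first, 'i' from second => "ci"
Result: bgahcgci

bgahcgci


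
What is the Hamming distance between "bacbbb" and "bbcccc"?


Comparing "bacbbb" and "bbcccc" position by position:
  Position 0: 'b' vs 'b' => same
  Position 1: 'a' vs 'b' => differ
  Position 2: 'c' vs 'c' => same
  Position 3: 'b' vs 'c' => differ
  Position 4: 'b' vs 'c' => differ
  Position 5: 'b' vs 'c' => differ
Total differences (Hamming distance): 4

4


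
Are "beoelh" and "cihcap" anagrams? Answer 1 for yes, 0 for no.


Strings: "beoelh", "cihcap"
Sorted first:  beehlo
Sorted second: acchip
Differ at position 0: 'b' vs 'a' => not anagrams

0


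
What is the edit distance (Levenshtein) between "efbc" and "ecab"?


Computing edit distance: "efbc" -> "ecab"
DP table:
           e    c    a    b
      0    1    2    3    4
  e   1    0    1    2    3
  f   2    1    1    2    3
  b   3    2    2    2    2
  c   4    3    2    3    3
Edit distance = dp[4][4] = 3

3


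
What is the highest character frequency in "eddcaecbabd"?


Input: eddcaecbabd
Character counts:
  'a': 2
  'b': 2
  'c': 2
  'd': 3
  'e': 2
Maximum frequency: 3

3


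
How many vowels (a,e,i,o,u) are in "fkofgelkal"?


Input: fkofgelkal
Checking each character:
  'f' at position 0: consonant
  'k' at position 1: consonant
  'o' at position 2: vowel (running total: 1)
  'f' at position 3: consonant
  'g' at position 4: consonant
  'e' at position 5: vowel (running total: 2)
  'l' at position 6: consonant
  'k' at position 7: consonant
  'a' at position 8: vowel (running total: 3)
  'l' at position 9: consonant
Total vowels: 3

3


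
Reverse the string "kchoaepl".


Input: kchoaepl
Reading characters right to left:
  Position 7: 'l'
  Position 6: 'p'
  Position 5: 'e'
  Position 4: 'a'
  Position 3: 'o'
  Position 2: 'h'
  Position 1: 'c'
  Position 0: 'k'
Reversed: lpeaohck

lpeaohck


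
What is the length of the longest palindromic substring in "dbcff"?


Input: "dbcff"
Checking substrings for palindromes:
  [3:5] "ff" (len 2) => palindrome
Longest palindromic substring: "ff" with length 2

2


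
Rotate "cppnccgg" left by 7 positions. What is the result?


Input: "cppnccgg", rotate left by 7
First 7 characters: "cppnccg"
Remaining characters: "g"
Concatenate remaining + first: "g" + "cppnccg" = "gcppnccg"

gcppnccg


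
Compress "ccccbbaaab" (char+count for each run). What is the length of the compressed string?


Input: ccccbbaaab
Runs:
  'c' x 4 => "c4"
  'b' x 2 => "b2"
  'a' x 3 => "a3"
  'b' x 1 => "b1"
Compressed: "c4b2a3b1"
Compressed length: 8

8


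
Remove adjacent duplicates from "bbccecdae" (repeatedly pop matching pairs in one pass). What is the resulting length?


Input: bbccecdae
Stack-based adjacent duplicate removal:
  Read 'b': push. Stack: b
  Read 'b': matches stack top 'b' => pop. Stack: (empty)
  Read 'c': push. Stack: c
  Read 'c': matches stack top 'c' => pop. Stack: (empty)
  Read 'e': push. Stack: e
  Read 'c': push. Stack: ec
  Read 'd': push. Stack: ecd
  Read 'a': push. Stack: ecda
  Read 'e': push. Stack: ecdae
Final stack: "ecdae" (length 5)

5


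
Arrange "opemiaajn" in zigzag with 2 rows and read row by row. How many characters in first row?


Zigzag "opemiaajn" into 2 rows:
Placing characters:
  'o' => row 0
  'p' => row 1
  'e' => row 0
  'm' => row 1
  'i' => row 0
  'a' => row 1
  'a' => row 0
  'j' => row 1
  'n' => row 0
Rows:
  Row 0: "oeian"
  Row 1: "pmaj"
First row length: 5

5


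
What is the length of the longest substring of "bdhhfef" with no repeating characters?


Input: "bdhhfef"
Sliding window (track last position of each char):
  Position 0 ('b'): window [0,0] length 1 -- new best
  Position 1 ('d'): window [0,1] length 2 -- new best
  Position 2 ('h'): window [0,2] length 3 -- new best
  Position 3 ('h'): repeat (last at 2), move window start to 3
  Position 3 ('h'): window [3,3] length 1
  Position 4 ('f'): window [3,4] length 2
  Position 5 ('e'): window [3,5] length 3
  Position 6 ('f'): repeat (last at 4), move window start to 5
  Position 6 ('f'): window [5,6] length 2
Longest substring with no repeats: "bdh" with length 3

3


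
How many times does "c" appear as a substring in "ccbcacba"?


Searching for "c" in "ccbcacba"
Scanning each position:
  Position 0: "c" => MATCH
  Position 1: "c" => MATCH
  Position 2: "b" => no
  Position 3: "c" => MATCH
  Position 4: "a" => no
  Position 5: "c" => MATCH
  Position 6: "b" => no
  Position 7: "a" => no
Total occurrences: 4

4


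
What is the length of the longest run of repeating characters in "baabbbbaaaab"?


Input: "baabbbbaaaab"
Scanning for longest run:
  Position 1 ('a'): new char, reset run to 1
  Position 2 ('a'): continues run of 'a', length=2
  Position 3 ('b'): new char, reset run to 1
  Position 4 ('b'): continues run of 'b', length=2
  Position 5 ('b'): continues run of 'b', length=3
  Position 6 ('b'): continues run of 'b', length=4
  Position 7 ('a'): new char, reset run to 1
  Position 8 ('a'): continues run of 'a', length=2
  Position 9 ('a'): continues run of 'a', length=3
  Position 10 ('a'): continues run of 'a', length=4
  Position 11 ('b'): new char, reset run to 1
Longest run: 'b' with length 4

4
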